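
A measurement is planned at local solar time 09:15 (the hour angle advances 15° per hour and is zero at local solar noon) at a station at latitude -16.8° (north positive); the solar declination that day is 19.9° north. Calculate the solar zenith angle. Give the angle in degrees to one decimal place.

Hour angle H = 15° × (9.25 − 12) = -41.25°.
cos θ_z = sin(-16.8°) sin(19.9°) + cos(-16.8°) cos(19.9°) cos(-41.25°) = -0.0984 + 0.6768 = 0.5784.
θ_z = arccos(0.5784) = 54.66°.

54.7°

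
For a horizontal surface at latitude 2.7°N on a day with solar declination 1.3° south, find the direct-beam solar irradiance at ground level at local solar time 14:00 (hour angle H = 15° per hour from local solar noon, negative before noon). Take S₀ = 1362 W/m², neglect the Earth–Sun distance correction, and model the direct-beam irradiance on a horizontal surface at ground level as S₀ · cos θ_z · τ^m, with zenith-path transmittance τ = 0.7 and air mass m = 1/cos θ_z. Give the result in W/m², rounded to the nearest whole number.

778 W/m²

Hour angle H = 15° × (14 − 12) = 30.00°.
cos θ_z = sin(2.7°) sin(-1.3°) + cos(2.7°) cos(-1.3°) cos(30.00°) = -0.0011 + 0.8648 = 0.8637.
Air mass m = 1/cos θ_z = 1/0.8637 = 1.158; τ^m = 0.7^1.158 = 0.6616.
Surface direct beam = 1362 × 0.8637 × 0.6616 = 778.28 W/m².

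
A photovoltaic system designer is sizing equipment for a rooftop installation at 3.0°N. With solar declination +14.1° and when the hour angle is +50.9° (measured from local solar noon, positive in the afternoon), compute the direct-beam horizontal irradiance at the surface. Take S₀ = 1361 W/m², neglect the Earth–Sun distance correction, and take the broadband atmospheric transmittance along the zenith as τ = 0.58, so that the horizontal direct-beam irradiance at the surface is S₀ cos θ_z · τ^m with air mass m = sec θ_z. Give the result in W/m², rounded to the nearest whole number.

354 W/m²

cos θ_z = sin(3.0°) sin(14.1°) + cos(3.0°) cos(14.1°) cos(50.90°) = 0.0127 + 0.6108 = 0.6235.
Air mass m = 1/cos θ_z = 1/0.6235 = 1.604; τ^m = 0.58^1.604 = 0.4174.
Surface direct beam = 1361 × 0.6235 × 0.4174 = 354.20 W/m².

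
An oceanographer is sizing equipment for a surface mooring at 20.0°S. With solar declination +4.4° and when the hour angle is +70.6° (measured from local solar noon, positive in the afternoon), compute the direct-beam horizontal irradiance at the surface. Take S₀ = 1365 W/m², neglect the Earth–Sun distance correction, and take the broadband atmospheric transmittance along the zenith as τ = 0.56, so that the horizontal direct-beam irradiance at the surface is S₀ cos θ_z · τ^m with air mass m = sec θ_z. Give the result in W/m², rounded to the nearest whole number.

cos θ_z = sin φ sin δ + cos φ cos δ cos H = (-0.3420)(0.0767) + (0.9397)(0.9971)(0.3322) = 0.2850.
Air mass m = 1/cos θ_z = 1/0.2850 = 3.509; τ^m = 0.56^3.509 = 0.1307.
Surface direct beam = 1365 × 0.2850 × 0.1307 = 50.85 W/m².

51 W/m²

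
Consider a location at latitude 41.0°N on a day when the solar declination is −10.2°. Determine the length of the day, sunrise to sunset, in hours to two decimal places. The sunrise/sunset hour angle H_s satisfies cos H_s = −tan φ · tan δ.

The sunset hour angle satisfies cos H_s = −tan φ tan δ = 0.1564, giving H_s = 81.00°.
Day length = 2 H_s / 15° h⁻¹ = 162.00° / 15 = 10.800 h.

10.80 hours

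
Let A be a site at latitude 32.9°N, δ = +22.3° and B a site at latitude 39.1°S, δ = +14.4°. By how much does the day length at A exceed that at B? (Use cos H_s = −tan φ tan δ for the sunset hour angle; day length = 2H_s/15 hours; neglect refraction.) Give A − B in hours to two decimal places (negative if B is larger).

+3.66 h

A: H_s = arccos(−tan 32.9° · tan 22.3°) = 105.39°, so 2H_s/15 = 14.0520 h.
B: H_s = arccos(−tan -39.1° · tan 14.4°) = 77.96°, so 2H_s/15 = 10.3947 h.
A − B = 14.0520 − 10.3947 = 3.6573 h.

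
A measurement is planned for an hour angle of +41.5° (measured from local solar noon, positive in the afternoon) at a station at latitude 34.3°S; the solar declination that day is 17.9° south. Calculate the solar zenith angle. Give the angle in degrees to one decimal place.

cos θ_z = sin(-34.3°) sin(-17.9°) + cos(-34.3°) cos(-17.9°) cos(41.50°) = 0.1732 + 0.5888 = 0.7620.
θ_z = arccos(0.7620) = 40.36°.

40.4°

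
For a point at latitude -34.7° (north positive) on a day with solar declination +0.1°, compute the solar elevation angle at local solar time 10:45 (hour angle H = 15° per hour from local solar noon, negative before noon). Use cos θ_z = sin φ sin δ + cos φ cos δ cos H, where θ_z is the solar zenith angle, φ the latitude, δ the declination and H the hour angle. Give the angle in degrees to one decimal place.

Hour angle H = 15° × (10.75 − 12) = -18.75°.
cos θ_z = sin(-34.7°) sin(0.1°) + cos(-34.7°) cos(0.1°) cos(-18.75°) = -0.0010 + 0.7785 = 0.7775.
θ_z = arccos(0.7775) = 38.97°, so the elevation is 90° − 38.97° = 51.03°.

51.0°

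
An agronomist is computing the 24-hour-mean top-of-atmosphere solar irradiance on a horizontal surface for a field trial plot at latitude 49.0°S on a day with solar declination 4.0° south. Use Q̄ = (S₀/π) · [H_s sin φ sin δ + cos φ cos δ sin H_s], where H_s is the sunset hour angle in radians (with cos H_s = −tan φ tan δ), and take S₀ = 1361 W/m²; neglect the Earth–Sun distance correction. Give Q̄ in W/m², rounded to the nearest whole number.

The sunset hour angle satisfies cos H_s = −tan φ tan δ = -0.0804, giving H_s = 94.61°. In radians, H_s = 1.6513.
H_s sin φ sin δ = 1.6513 × -0.7547 × -0.0698 = 0.0870.
cos φ cos δ sin H_s = 0.6561 × 0.9976 × 0.9968 = 0.6524.
Q̄ = (1361/π) × (0.0870 + 0.6524) = 433.22 × 0.7394 = 320.32 W/m².

320 W/m²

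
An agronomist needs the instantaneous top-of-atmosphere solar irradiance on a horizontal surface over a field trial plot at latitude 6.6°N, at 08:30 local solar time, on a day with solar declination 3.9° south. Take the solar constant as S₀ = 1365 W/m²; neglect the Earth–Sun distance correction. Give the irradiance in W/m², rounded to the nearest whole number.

Hour angle H = 15° × (8.5 − 12) = -52.50°.
With φ = 6.6°, δ = -3.9°, H = -52.50°: sin φ sin δ = -0.0078, cos φ cos δ cos H = 0.6033, so cos θ_z = 0.5955.
Top-of-atmosphere irradiance = S₀ cos θ_z = 1365 × 0.5955 = 812.86 W/m².

813 W/m²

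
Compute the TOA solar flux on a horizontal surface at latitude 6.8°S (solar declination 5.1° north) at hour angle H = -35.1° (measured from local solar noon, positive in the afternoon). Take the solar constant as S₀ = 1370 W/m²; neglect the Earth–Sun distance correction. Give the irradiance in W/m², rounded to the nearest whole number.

cos θ_z = sin φ sin δ + cos φ cos δ cos H = (-0.1184)(0.0889) + (0.9930)(0.9960)(0.8181) = 0.7986.
Top-of-atmosphere irradiance = S₀ cos θ_z = 1370 × 0.7986 = 1094.08 W/m².

1094 W/m²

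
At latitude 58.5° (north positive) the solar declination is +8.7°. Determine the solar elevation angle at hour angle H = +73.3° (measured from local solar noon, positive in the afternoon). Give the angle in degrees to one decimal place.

cos θ_z = sin(58.5°) sin(8.7°) + cos(58.5°) cos(8.7°) cos(73.30°) = 0.1290 + 0.1484 = 0.2774.
θ_z = arccos(0.2774) = 73.89°, so the elevation is 90° − 73.89° = 16.11°.

16.1°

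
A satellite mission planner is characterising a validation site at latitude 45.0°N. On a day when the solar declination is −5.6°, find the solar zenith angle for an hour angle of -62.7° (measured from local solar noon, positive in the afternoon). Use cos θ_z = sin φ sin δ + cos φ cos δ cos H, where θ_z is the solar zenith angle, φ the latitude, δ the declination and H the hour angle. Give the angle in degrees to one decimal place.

75.3°

With φ = 45.0°, δ = -5.6°, H = -62.70°: sin φ sin δ = -0.0690, cos φ cos δ cos H = 0.3228, so cos θ_z = 0.2538.
θ_z = arccos(0.2538) = 75.30°.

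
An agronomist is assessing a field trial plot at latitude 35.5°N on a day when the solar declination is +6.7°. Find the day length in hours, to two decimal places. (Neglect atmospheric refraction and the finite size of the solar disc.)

cos H_s = −tan(35.5°) · tan(6.7°) = -0.0838, so H_s = arccos(-0.0838) = 94.81°.
Day length = 2 H_s / 15° h⁻¹ = 189.62° / 15 = 12.641 h.

12.64 hours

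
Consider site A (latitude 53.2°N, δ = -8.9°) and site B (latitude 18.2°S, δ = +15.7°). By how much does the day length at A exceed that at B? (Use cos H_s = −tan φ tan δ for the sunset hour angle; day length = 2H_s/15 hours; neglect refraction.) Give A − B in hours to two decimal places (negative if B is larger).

-0.90 h

A: H_s = arccos(−tan 53.2° · tan -8.9°) = 77.92°, so 2H_s/15 = 10.3893 h.
B: H_s = arccos(−tan -18.2° · tan 15.7°) = 84.70°, so 2H_s/15 = 11.2933 h.
A − B = 10.3893 − 11.2933 = -0.9040 h.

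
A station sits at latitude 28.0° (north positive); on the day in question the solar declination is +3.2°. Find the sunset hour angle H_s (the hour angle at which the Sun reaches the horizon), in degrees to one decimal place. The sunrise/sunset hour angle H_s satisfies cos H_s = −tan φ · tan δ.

91.7°

The sunset hour angle satisfies cos H_s = −tan φ tan δ = -0.0297, giving H_s = 91.70°.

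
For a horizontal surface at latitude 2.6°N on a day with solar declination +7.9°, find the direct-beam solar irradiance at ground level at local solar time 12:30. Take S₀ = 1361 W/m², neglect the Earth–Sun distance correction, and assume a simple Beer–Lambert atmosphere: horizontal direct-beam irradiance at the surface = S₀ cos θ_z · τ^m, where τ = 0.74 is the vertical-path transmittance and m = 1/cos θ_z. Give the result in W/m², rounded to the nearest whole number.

Hour angle H = 15° × (12.5 − 12) = 7.50°.
cos θ_z = sin φ sin δ + cos φ cos δ cos H = (0.0454)(0.1374) + (0.9990)(0.9905)(0.9914) = 0.9872.
Air mass m = 1/cos θ_z = 1/0.9872 = 1.013; τ^m = 0.74^1.013 = 0.7371.
Surface direct beam = 1361 × 0.9872 × 0.7371 = 990.35 W/m².

990 W/m²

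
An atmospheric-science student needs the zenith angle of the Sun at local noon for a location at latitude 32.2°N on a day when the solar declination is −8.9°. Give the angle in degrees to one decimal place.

41.1°

At local solar noon the hour angle is zero, so the zenith angle is |φ − δ| = |32.2° − (-8.9°)| = 41.1°.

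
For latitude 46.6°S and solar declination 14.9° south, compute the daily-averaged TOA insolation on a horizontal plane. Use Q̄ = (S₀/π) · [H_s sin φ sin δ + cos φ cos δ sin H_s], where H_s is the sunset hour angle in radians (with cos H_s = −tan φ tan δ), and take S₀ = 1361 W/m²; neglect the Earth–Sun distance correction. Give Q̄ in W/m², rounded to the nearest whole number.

426 W/m²

−tan φ tan δ = −(-1.0575)(-0.2661) = -0.2814; H_s = arccos(-0.2814) = 106.34°. In radians, H_s = 1.8560.
H_s sin φ sin δ = 1.8560 × -0.7266 × -0.2571 = 0.3467.
cos φ cos δ sin H_s = 0.6871 × 0.9664 × 0.9596 = 0.6372.
Q̄ = (1361/π) × (0.3467 + 0.6372) = 433.22 × 0.9839 = 426.25 W/m².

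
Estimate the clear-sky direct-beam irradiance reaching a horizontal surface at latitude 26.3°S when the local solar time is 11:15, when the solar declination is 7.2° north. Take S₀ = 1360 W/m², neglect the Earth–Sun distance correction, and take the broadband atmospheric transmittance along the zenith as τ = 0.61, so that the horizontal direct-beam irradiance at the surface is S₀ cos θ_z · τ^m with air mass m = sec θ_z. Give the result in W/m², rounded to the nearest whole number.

Hour angle H = 15° × (11.25 − 12) = -11.25°.
cos θ_z = sin(-26.3°) sin(7.2°) + cos(-26.3°) cos(7.2°) cos(-11.25°) = -0.0555 + 0.8723 = 0.8168.
Air mass m = 1/cos θ_z = 1/0.8168 = 1.224; τ^m = 0.61^1.224 = 0.5461.
Surface direct beam = 1360 × 0.8168 × 0.5461 = 606.63 W/m².

607 W/m²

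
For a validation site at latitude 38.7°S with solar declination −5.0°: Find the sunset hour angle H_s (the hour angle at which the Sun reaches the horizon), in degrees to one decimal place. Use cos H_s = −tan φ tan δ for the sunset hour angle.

−tan φ tan δ = −(-0.8012)(-0.0875) = -0.0701; H_s = arccos(-0.0701) = 94.02°.

94.0°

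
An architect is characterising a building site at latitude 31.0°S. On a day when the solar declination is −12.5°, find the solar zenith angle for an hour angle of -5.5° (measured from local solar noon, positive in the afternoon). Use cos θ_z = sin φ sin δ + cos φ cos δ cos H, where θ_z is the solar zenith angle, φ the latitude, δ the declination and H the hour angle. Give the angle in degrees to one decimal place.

cos θ_z = sin(-31.0°) sin(-12.5°) + cos(-31.0°) cos(-12.5°) cos(-5.50°) = 0.1115 + 0.8330 = 0.9445.
θ_z = arccos(0.9445) = 19.18°.

19.2°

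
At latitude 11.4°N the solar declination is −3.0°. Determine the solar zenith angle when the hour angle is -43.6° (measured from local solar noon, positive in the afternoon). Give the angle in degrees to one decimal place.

45.7°

cos θ_z = sin(11.4°) sin(-3.0°) + cos(11.4°) cos(-3.0°) cos(-43.60°) = -0.0103 + 0.7089 = 0.6986.
θ_z = arccos(0.6986) = 45.69°.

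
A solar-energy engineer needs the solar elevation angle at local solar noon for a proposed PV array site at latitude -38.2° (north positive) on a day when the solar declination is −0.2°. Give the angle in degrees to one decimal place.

At local solar noon the hour angle is zero, so the elevation is 90° − |φ − δ| = 90° − |-38.2° − (-0.2°)| = 90° − 38.0° = 52.0°.

52.0°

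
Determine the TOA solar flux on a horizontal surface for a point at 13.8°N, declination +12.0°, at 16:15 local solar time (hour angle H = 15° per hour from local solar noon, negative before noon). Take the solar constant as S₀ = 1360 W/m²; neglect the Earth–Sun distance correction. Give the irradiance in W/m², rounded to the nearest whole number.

Hour angle H = 15° × (16.25 − 12) = 63.75°.
cos θ_z = sin(13.8°) sin(12.0°) + cos(13.8°) cos(12.0°) cos(63.75°) = 0.0496 + 0.4201 = 0.4697.
Top-of-atmosphere irradiance = S₀ cos θ_z = 1360 × 0.4697 = 638.79 W/m².

639 W/m²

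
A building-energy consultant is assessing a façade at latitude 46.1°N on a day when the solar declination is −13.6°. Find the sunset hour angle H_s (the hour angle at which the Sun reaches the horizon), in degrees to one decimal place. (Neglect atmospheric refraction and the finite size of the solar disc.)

75.4°

The sunset hour angle satisfies cos H_s = −tan φ tan δ = 0.2514, giving H_s = 75.44°.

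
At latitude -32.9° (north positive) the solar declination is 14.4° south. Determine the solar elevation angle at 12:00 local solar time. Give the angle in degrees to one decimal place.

Hour angle H = 15° × (12 − 12) = 0.00°.
With φ = -32.9°, δ = -14.4°, H = 0.00°: sin φ sin δ = 0.1351, cos φ cos δ cos H = 0.8132, so cos θ_z = 0.9483.
θ_z = arccos(0.9483) = 18.50°, so the elevation is 90° − 18.50° = 71.50°.

71.5°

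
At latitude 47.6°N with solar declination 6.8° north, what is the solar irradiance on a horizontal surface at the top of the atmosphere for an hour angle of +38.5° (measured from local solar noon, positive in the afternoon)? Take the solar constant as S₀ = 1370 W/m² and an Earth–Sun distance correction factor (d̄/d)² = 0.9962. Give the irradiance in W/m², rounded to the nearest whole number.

834 W/m²

cos θ_z = sin(47.6°) sin(6.8°) + cos(47.6°) cos(6.8°) cos(38.50°) = 0.0874 + 0.5240 = 0.6114.
Top-of-atmosphere irradiance = S₀ (d̄/d)² cos θ_z = 1370 × 0.9962 × 0.6114 = 834.44 W/m².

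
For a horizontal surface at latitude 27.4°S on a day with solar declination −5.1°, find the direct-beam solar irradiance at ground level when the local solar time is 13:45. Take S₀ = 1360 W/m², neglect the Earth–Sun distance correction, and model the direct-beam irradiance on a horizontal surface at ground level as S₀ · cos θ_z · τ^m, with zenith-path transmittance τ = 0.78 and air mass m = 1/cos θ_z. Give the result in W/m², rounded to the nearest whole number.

Hour angle H = 15° × (13.75 − 12) = 26.25°.
cos θ_z = sin(-27.4°) sin(-5.1°) + cos(-27.4°) cos(-5.1°) cos(26.25°) = 0.0409 + 0.7931 = 0.8340.
Air mass m = 1/cos θ_z = 1/0.8340 = 1.199; τ^m = 0.78^1.199 = 0.7424.
Surface direct beam = 1360 × 0.8340 × 0.7424 = 842.06 W/m².

842 W/m²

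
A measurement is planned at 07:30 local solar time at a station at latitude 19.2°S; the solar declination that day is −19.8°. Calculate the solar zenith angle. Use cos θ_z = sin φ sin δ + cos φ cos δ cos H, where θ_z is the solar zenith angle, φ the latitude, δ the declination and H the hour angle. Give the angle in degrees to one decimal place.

63.2°

Hour angle H = 15° × (7.5 − 12) = -67.50°.
With φ = -19.2°, δ = -19.8°, H = -67.50°: sin φ sin δ = 0.1114, cos φ cos δ cos H = 0.3400, so cos θ_z = 0.4514.
θ_z = arccos(0.4514) = 63.17°.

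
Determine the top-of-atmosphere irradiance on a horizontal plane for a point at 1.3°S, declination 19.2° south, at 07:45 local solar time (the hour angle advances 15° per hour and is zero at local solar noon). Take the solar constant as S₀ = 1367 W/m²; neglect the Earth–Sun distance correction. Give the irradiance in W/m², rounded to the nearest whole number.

581 W/m²

Hour angle H = 15° × (7.75 − 12) = -63.75°.
cos θ_z = sin φ sin δ + cos φ cos δ cos H = (-0.0227)(-0.3289) + (0.9997)(0.9444)(0.4423) = 0.4250.
Top-of-atmosphere irradiance = S₀ cos θ_z = 1367 × 0.4250 = 580.98 W/m².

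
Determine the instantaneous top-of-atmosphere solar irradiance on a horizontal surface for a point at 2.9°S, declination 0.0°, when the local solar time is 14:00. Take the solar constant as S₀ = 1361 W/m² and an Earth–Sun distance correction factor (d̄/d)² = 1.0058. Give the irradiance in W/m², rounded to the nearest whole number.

1184 W/m²

Hour angle H = 15° × (14 − 12) = 30.00°.
With φ = -2.9°, δ = 0.0°, H = 30.00°: sin φ sin δ = 0.0000, cos φ cos δ cos H = 0.8649, so cos θ_z = 0.8649.
Top-of-atmosphere irradiance = S₀ (d̄/d)² cos θ_z = 1361 × 1.0058 × 0.8649 = 1183.96 W/m².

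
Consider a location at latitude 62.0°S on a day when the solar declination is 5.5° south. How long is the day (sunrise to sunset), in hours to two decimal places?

The sunset hour angle satisfies cos H_s = −tan φ tan δ = -0.1811, giving H_s = 100.43°.
Day length = 2 H_s / 15° h⁻¹ = 200.86° / 15 = 13.391 h.

13.39 hours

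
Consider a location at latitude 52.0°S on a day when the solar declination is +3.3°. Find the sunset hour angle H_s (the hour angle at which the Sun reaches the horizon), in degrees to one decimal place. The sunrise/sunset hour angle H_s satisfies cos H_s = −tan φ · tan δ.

85.8°

−tan φ tan δ = −(-1.2799)(0.0577) = 0.0739; H_s = arccos(0.0739) = 85.76°.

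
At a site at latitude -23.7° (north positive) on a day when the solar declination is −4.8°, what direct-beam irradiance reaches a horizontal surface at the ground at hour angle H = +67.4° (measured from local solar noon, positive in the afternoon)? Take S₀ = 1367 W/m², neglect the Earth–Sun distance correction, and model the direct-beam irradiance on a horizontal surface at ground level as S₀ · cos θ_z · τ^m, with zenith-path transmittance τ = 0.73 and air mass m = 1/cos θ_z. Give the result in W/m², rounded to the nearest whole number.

232 W/m²

cos θ_z = sin(-23.7°) sin(-4.8°) + cos(-23.7°) cos(-4.8°) cos(67.40°) = 0.0336 + 0.3507 = 0.3843.
Air mass m = 1/cos θ_z = 1/0.3843 = 2.602; τ^m = 0.73^2.602 = 0.4409.
Surface direct beam = 1367 × 0.3843 × 0.4409 = 231.62 W/m².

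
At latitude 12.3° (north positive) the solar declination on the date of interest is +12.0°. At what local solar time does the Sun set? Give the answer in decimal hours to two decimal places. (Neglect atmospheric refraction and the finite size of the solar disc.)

−tan φ tan δ = −(0.2180)(0.2126) = -0.0463; H_s = arccos(-0.0463) = 92.65°.
Sunset is at 12 + H_s/15 = 12 + 6.177 = 18.177 h local solar time.

18.18 h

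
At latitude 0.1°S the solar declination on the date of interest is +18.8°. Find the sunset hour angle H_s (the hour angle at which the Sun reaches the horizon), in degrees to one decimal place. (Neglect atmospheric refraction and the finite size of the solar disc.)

90.0°

The sunset hour angle satisfies cos H_s = −tan φ tan δ = 0.0006, giving H_s = 89.97°.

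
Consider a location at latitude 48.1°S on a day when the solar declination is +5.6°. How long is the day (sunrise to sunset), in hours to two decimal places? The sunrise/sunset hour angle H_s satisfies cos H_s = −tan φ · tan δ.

−tan φ tan δ = −(-1.1145)(0.0981) = 0.1093; H_s = arccos(0.1093) = 83.73°.
Day length = 2 H_s / 15° h⁻¹ = 167.46° / 15 = 11.164 h.

11.16 hours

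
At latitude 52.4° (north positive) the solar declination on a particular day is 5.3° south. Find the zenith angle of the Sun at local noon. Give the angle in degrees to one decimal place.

At local solar noon the hour angle is zero, so the zenith angle is |φ − δ| = |52.4° − (-5.3°)| = 57.7°.

57.7°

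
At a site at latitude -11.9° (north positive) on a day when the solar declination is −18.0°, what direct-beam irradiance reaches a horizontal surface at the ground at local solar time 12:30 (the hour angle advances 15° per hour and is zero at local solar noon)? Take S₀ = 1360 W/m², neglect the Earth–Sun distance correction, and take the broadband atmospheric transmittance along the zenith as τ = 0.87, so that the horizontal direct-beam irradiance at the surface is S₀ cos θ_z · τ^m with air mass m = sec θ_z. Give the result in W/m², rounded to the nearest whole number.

Hour angle H = 15° × (12.5 − 12) = 7.50°.
cos θ_z = sin φ sin δ + cos φ cos δ cos H = (-0.2062)(-0.3090) + (0.9785)(0.9511)(0.9914) = 0.9864.
Air mass m = 1/cos θ_z = 1/0.9864 = 1.014; τ^m = 0.87^1.014 = 0.8683.
Surface direct beam = 1360 × 0.9864 × 0.8683 = 1164.83 W/m².

1165 W/m²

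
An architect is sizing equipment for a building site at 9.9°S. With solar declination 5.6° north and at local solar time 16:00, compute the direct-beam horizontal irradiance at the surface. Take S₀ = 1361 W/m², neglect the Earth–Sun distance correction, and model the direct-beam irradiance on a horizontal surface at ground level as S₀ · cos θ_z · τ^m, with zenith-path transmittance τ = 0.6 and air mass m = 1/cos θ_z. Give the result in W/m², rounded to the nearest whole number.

Hour angle H = 15° × (16 − 12) = 60.00°.
With φ = -9.9°, δ = 5.6°, H = 60.00°: sin φ sin δ = -0.0168, cos φ cos δ cos H = 0.4902, so cos θ_z = 0.4734.
Air mass m = 1/cos θ_z = 1/0.4734 = 2.112; τ^m = 0.6^2.112 = 0.3400.
Surface direct beam = 1361 × 0.4734 × 0.3400 = 219.06 W/m².

219 W/m²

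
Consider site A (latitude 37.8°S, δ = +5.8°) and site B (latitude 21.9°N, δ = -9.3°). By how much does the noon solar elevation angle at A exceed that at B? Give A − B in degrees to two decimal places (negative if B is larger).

-12.40°

A: 90° − |-37.8 − (5.8)| = 46.40°.
B: 90° − |21.9 − (-9.3)| = 58.80°.
A − B = 46.40 − 58.80 = -12.40°.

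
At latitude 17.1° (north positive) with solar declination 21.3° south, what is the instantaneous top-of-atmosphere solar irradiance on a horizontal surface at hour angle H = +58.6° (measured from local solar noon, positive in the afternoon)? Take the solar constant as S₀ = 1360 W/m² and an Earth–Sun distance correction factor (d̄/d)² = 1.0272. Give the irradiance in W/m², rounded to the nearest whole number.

cos θ_z = sin(17.1°) sin(-21.3°) + cos(17.1°) cos(-21.3°) cos(58.60°) = -0.1068 + 0.4640 = 0.3572.
Top-of-atmosphere irradiance = S₀ (d̄/d)² cos θ_z = 1360 × 1.0272 × 0.3572 = 499.01 W/m².

499 W/m²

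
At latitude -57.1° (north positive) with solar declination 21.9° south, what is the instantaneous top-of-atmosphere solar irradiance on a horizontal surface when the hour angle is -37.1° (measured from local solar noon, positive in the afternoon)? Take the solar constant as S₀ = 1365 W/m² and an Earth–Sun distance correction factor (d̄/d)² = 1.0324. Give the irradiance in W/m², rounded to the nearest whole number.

1008 W/m²

cos θ_z = sin φ sin δ + cos φ cos δ cos H = (-0.8396)(-0.3730) + (0.5432)(0.9278)(0.7976) = 0.7151.
Top-of-atmosphere irradiance = S₀ (d̄/d)² cos θ_z = 1365 × 1.0324 × 0.7151 = 1007.74 W/m².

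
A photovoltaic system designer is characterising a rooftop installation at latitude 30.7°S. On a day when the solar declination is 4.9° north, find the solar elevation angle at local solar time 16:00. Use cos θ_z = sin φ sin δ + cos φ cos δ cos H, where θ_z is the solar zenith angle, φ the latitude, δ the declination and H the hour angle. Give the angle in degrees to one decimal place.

Hour angle H = 15° × (16 − 12) = 60.00°.
cos θ_z = sin φ sin δ + cos φ cos δ cos H = (-0.5105)(0.0854) + (0.8599)(0.9963)(0.5000) = 0.3848.
θ_z = arccos(0.3848) = 67.37°, so the elevation is 90° − 67.37° = 22.63°.

22.6°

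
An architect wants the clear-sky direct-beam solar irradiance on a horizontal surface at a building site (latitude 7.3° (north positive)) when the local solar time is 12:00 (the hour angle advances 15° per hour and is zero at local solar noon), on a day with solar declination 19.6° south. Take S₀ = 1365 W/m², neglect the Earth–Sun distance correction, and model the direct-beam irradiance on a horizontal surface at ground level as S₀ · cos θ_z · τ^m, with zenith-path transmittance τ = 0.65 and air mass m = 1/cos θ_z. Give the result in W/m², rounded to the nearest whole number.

Hour angle H = 15° × (12 − 12) = 0.00°.
cos θ_z = sin φ sin δ + cos φ cos δ cos H = (0.1271)(-0.3355) + (0.9919)(0.9421)(1.0000) = 0.8918.
Air mass m = 1/cos θ_z = 1/0.8918 = 1.121; τ^m = 0.65^1.121 = 0.6170.
Surface direct beam = 1365 × 0.8918 × 0.6170 = 751.08 W/m².

751 W/m²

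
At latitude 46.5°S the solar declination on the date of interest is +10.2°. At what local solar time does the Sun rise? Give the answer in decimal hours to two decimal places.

6.73 h

cos H_s = −tan(-46.5°) · tan(10.2°) = 0.1896, so H_s = arccos(0.1896) = 79.07°.
Sunrise is at 12 − H_s/15 = 12 − 5.271 = 6.729 h local solar time.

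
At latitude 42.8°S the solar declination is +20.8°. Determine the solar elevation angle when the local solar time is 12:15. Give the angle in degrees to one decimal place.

26.3°

Hour angle H = 15° × (12.25 − 12) = 3.75°.
cos θ_z = sin(-42.8°) sin(20.8°) + cos(-42.8°) cos(20.8°) cos(3.75°) = -0.2413 + 0.6844 = 0.4431.
θ_z = arccos(0.4431) = 63.70°, so the elevation is 90° − 63.70° = 26.30°.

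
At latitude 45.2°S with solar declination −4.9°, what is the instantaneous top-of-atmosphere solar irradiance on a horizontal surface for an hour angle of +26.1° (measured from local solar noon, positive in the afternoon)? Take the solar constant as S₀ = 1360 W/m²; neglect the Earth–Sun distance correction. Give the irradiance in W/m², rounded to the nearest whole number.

With φ = -45.2°, δ = -4.9°, H = 26.10°: sin φ sin δ = 0.0606, cos φ cos δ cos H = 0.6305, so cos θ_z = 0.6911.
Top-of-atmosphere irradiance = S₀ cos θ_z = 1360 × 0.6911 = 939.90 W/m².

940 W/m²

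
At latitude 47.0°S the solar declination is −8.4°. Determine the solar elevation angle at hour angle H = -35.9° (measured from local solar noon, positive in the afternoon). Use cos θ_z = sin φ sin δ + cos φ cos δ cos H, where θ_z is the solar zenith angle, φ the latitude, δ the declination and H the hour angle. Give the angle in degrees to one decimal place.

40.8°

With φ = -47.0°, δ = -8.4°, H = -35.90°: sin φ sin δ = 0.1068, cos φ cos δ cos H = 0.5465, so cos θ_z = 0.6533.
θ_z = arccos(0.6533) = 49.21°, so the elevation is 90° − 49.21° = 40.79°.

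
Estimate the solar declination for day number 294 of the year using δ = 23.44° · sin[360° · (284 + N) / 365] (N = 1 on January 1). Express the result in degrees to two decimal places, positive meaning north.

-11.75°

360 × (284 + 294) / 365 = 570.082°; sin(570.082°) = -0.5012.
δ = 23.44 × -0.5012 = -11.748° ≈ -11.75°.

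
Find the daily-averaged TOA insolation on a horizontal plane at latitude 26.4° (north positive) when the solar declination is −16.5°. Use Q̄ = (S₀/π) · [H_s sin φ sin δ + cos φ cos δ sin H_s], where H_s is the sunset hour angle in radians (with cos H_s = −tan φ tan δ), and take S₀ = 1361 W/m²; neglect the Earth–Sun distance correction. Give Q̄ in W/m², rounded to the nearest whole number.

290 W/m²

−tan φ tan δ = −(0.4964)(-0.2962) = 0.1470; H_s = arccos(0.1470) = 81.55°. In radians, H_s = 1.4233.
H_s sin φ sin δ = 1.4233 × 0.4446 × -0.2840 = -0.1797.
cos φ cos δ sin H_s = 0.8957 × 0.9588 × 0.9891 = 0.8494.
Q̄ = (1361/π) × (-0.1797 + 0.8494) = 433.22 × 0.6697 = 290.13 W/m².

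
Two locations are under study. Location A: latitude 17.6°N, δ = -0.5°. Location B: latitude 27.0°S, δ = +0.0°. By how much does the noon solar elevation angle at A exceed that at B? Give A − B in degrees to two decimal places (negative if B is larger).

A: 90° − |17.6 − (-0.5)| = 71.90°.
B: 90° − |-27.0 − (0.0)| = 63.00°.
A − B = 71.90 − 63.00 = 8.90°.

+8.90°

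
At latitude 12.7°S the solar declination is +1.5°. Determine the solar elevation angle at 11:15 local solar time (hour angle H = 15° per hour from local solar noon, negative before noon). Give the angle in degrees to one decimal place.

71.9°

Hour angle H = 15° × (11.25 − 12) = -11.25°.
cos θ_z = sin(-12.7°) sin(1.5°) + cos(-12.7°) cos(1.5°) cos(-11.25°) = -0.0058 + 0.9565 = 0.9507.
θ_z = arccos(0.9507) = 18.07°, so the elevation is 90° − 18.07° = 71.93°.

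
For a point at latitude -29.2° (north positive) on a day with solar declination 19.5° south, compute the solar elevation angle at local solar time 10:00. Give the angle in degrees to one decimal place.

Hour angle H = 15° × (10 − 12) = -30.00°.
With φ = -29.2°, δ = -19.5°, H = -30.00°: sin φ sin δ = 0.1629, cos φ cos δ cos H = 0.7126, so cos θ_z = 0.8755.
θ_z = arccos(0.8755) = 28.90°, so the elevation is 90° − 28.90° = 61.10°.

61.1°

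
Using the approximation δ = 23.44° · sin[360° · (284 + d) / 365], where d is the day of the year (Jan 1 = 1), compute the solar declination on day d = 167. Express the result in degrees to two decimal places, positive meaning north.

+23.34°

360 × (284 + 167) / 365 = 444.822°; sin(444.822°) = 0.9959.
δ = 23.44 × 0.9959 = 23.344° ≈ +23.34°.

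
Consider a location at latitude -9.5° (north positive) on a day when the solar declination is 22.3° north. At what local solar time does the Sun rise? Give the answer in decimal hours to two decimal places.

The sunset hour angle satisfies cos H_s = −tan φ tan δ = 0.0686, giving H_s = 86.07°.
Sunrise is at 12 − H_s/15 = 12 − 5.738 = 6.262 h local solar time.

6.26 h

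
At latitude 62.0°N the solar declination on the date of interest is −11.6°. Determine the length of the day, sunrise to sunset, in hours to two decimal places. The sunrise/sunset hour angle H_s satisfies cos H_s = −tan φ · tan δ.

8.97 hours

cos H_s = −tan(62.0°) · tan(-11.6°) = 0.3861, so H_s = arccos(0.3861) = 67.29°.
Day length = 2 H_s / 15° h⁻¹ = 134.58° / 15 = 8.972 h.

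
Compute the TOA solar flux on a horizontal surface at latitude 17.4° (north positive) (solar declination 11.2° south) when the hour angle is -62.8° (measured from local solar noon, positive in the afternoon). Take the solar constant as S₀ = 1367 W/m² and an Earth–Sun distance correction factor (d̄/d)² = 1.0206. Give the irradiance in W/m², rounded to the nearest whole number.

cos θ_z = sin φ sin δ + cos φ cos δ cos H = (0.2990)(-0.1942) + (0.9542)(0.9810)(0.4571) = 0.3698.
Top-of-atmosphere irradiance = S₀ (d̄/d)² cos θ_z = 1367 × 1.0206 × 0.3698 = 515.93 W/m².

516 W/m²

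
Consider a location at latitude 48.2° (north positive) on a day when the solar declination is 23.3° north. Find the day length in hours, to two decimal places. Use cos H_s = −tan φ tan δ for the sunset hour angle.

cos H_s = −tan(48.2°) · tan(23.3°) = -0.4817, so H_s = arccos(-0.4817) = 118.80°.
Day length = 2 H_s / 15° h⁻¹ = 237.60° / 15 = 15.840 h.

15.84 hours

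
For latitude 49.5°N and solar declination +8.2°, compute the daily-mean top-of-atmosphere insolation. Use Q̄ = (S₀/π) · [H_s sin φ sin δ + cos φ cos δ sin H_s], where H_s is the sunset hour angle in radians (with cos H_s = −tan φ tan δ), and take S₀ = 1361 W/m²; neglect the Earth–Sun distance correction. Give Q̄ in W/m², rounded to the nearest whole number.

356 W/m²

−tan φ tan δ = −(1.1708)(0.1441) = -0.1687; H_s = arccos(-0.1687) = 99.71°. In radians, H_s = 1.7403.
H_s sin φ sin δ = 1.7403 × 0.7604 × 0.1426 = 0.1887.
cos φ cos δ sin H_s = 0.6494 × 0.9898 × 0.9857 = 0.6336.
Q̄ = (1361/π) × (0.1887 + 0.6336) = 433.22 × 0.8223 = 356.24 W/m².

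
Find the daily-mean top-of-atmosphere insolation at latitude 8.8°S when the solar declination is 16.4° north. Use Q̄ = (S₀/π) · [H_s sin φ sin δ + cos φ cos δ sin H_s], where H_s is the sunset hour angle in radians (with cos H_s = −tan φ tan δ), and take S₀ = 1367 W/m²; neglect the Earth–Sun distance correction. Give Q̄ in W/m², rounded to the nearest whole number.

The sunset hour angle satisfies cos H_s = −tan φ tan δ = 0.0456, giving H_s = 87.39°. In radians, H_s = 1.5252.
H_s sin φ sin δ = 1.5252 × -0.1530 × 0.2823 = -0.0659.
cos φ cos δ sin H_s = 0.9882 × 0.9593 × 0.9990 = 0.9470.
Q̄ = (1367/π) × (-0.0659 + 0.9470) = 435.13 × 0.8811 = 383.39 W/m².

383 W/m²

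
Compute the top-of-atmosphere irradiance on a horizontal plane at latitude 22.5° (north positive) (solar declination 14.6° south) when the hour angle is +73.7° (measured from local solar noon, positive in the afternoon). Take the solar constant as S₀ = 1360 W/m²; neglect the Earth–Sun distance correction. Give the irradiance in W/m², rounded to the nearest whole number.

cos θ_z = sin(22.5°) sin(-14.6°) + cos(22.5°) cos(-14.6°) cos(73.70°) = -0.0965 + 0.2509 = 0.1544.
Top-of-atmosphere irradiance = S₀ cos θ_z = 1360 × 0.1544 = 209.98 W/m².

210 W/m²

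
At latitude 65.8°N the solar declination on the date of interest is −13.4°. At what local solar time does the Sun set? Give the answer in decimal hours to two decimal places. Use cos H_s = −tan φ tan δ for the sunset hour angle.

−tan φ tan δ = −(2.2251)(-0.2382) = 0.5300; H_s = arccos(0.5300) = 57.99°.
Sunset is at 12 + H_s/15 = 12 + 3.866 = 15.866 h local solar time.

15.87 h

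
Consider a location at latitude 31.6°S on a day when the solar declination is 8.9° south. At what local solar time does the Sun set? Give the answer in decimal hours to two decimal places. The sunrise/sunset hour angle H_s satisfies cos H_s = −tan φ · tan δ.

18.37 h

−tan φ tan δ = −(-0.6152)(-0.1566) = -0.0963; H_s = arccos(-0.0963) = 95.53°.
Sunset is at 12 + H_s/15 = 12 + 6.369 = 18.369 h local solar time.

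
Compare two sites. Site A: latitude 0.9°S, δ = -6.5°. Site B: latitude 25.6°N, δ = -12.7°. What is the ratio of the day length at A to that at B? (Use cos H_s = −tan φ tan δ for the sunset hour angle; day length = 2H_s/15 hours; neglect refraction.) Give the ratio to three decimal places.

1.075

A: H_s = arccos(−tan -0.9° · tan -6.5°) = 90.10°, so 2H_s/15 = 12.0133 h.
B: H_s = arccos(−tan 25.6° · tan -12.7°) = 83.80°, so 2H_s/15 = 11.1733 h.
Ratio A/B = 12.0133 / 11.1733 = 1.0752.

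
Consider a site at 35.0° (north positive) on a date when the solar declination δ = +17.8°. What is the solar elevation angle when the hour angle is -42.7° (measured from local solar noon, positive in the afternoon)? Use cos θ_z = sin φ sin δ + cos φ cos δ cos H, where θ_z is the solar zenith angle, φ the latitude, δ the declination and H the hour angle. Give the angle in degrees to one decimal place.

48.5°

cos θ_z = sin φ sin δ + cos φ cos δ cos H = (0.5736)(0.3057) + (0.8192)(0.9521)(0.7349) = 0.7485.
θ_z = arccos(0.7485) = 41.54°, so the elevation is 90° − 41.54° = 48.46°.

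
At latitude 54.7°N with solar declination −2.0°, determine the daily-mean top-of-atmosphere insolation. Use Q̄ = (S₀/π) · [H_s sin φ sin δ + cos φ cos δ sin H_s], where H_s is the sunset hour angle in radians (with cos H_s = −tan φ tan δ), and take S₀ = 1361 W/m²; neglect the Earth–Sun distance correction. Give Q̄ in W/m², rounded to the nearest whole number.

231 W/m²

−tan φ tan δ = −(1.4124)(-0.0349) = 0.0493; H_s = arccos(0.0493) = 87.17°. In radians, H_s = 1.5214.
H_s sin φ sin δ = 1.5214 × 0.8161 × -0.0349 = -0.0433.
cos φ cos δ sin H_s = 0.5779 × 0.9994 × 0.9988 = 0.5769.
Q̄ = (1361/π) × (-0.0433 + 0.5769) = 433.22 × 0.5336 = 231.17 W/m².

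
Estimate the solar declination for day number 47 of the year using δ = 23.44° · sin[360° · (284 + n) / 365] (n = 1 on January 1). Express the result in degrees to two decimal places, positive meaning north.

-12.95°

360 × (284 + 47) / 365 = 326.466°; sin(326.466°) = -0.5524.
δ = 23.44 × -0.5524 = -12.948° ≈ -12.95°.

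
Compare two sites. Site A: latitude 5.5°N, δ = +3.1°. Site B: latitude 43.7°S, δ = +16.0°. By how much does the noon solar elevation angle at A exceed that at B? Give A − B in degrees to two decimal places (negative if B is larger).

+57.30°

A: 90° − |5.5 − (3.1)| = 87.60°.
B: 90° − |-43.7 − (16.0)| = 30.30°.
A − B = 87.60 − 30.30 = 57.30°.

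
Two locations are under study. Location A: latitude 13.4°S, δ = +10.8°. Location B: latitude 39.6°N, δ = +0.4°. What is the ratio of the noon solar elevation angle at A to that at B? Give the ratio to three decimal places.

A: 90° − |-13.4 − (10.8)| = 65.80°.
B: 90° − |39.6 − (0.4)| = 50.80°.
Ratio A/B = 65.8000 / 50.8000 = 1.2953.

1.295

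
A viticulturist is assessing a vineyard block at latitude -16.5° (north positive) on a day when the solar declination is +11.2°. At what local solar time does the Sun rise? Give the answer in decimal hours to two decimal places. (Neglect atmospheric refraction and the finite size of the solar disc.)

6.22 h

−tan φ tan δ = −(-0.2962)(0.1980) = 0.0586; H_s = arccos(0.0586) = 86.64°.
Sunrise is at 12 − H_s/15 = 12 − 5.776 = 6.224 h local solar time.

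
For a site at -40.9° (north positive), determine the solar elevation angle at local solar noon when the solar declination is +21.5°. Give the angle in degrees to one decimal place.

27.6°

At local solar noon the hour angle is zero, so the elevation is 90° − |φ − δ| = 90° − |-40.9° − (21.5°)| = 90° − 62.4° = 27.6°.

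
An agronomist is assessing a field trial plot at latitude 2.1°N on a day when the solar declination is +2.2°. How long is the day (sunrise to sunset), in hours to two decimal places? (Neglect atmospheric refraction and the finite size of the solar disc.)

12.01 hours

cos H_s = −tan(2.1°) · tan(2.2°) = -0.0014, so H_s = arccos(-0.0014) = 90.08°.
Day length = 2 H_s / 15° h⁻¹ = 180.16° / 15 = 12.011 h.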